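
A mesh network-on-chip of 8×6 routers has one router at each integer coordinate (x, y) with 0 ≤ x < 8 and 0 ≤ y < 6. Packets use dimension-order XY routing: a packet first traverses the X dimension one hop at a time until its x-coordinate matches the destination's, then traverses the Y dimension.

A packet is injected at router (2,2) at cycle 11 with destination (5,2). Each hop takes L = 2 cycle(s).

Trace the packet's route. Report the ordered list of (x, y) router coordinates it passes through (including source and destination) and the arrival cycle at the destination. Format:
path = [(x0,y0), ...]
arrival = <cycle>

src (2,2)  cyc=11
E→(3,2)  cyc=13
E→(4,2)  cyc=15
E→(5,2)  cyc=17

path = [(2,2), (3,2), (4,2), (5,2)]
arrival = 17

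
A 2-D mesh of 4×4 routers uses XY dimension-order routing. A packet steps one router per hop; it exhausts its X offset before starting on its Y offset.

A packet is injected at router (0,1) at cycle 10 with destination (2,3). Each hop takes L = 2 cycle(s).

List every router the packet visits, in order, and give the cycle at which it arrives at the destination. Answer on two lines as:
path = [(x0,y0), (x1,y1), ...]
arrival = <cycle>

src (0,1)  cyc=10
E→(1,1)  cyc=12
E→(2,1)  cyc=14
N→(2,2)  cyc=16
N→(2,3)  cyc=18

path = [(0,1), (1,1), (2,1), (2,2), (2,3)]
arrival = 18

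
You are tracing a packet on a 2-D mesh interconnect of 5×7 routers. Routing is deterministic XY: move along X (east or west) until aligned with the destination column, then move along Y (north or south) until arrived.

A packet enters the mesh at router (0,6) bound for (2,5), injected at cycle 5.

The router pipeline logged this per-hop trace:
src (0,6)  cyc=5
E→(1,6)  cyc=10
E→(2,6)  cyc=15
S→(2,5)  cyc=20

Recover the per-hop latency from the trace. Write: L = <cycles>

From hop 0 (5) to hop 1 (10): +5 cycles.
Each hop adds L, hence L = 5.

L = 5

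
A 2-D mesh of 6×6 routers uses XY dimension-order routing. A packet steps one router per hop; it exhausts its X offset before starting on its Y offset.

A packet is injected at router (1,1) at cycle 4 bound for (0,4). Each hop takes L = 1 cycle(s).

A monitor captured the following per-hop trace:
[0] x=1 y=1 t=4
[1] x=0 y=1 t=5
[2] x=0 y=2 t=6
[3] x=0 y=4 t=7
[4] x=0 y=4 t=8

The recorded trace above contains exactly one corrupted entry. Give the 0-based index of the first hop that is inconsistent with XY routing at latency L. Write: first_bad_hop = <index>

  1: Δx=-1 Δy=+0 Δt=1 [ok]
  2: Δx=+0 Δy=+1 Δt=1 [ok]
  3: Δx=+0 Δy=+2 Δt=1 [BAD: non-unit step]

first_bad_hop = 3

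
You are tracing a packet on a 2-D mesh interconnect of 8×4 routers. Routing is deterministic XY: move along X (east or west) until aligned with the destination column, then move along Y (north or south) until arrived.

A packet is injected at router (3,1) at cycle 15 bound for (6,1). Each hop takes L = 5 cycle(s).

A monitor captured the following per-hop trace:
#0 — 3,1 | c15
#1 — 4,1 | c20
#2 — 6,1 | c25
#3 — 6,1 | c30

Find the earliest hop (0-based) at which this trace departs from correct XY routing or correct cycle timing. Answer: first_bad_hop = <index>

first_bad_hop = 2

hop 1: step (+1,+0), +5 cyc — ok
hop 2: step (+2,+0), +5 cyc — BAD: non-unit step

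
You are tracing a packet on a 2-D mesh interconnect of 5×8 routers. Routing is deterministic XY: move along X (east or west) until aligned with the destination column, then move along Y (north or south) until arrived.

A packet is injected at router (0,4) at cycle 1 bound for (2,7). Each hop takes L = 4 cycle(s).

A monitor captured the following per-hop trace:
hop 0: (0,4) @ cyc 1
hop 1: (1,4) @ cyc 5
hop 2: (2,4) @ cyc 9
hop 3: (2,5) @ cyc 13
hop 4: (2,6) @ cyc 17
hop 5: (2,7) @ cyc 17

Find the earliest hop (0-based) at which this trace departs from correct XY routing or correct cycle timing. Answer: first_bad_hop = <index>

first_bad_hop = 5

[1] (+1,+0) / 4c ⇒ ok
[2] (+1,+0) / 4c ⇒ ok
[3] (+0,+1) / 4c ⇒ ok
[4] (+0,+1) / 4c ⇒ ok
[5] (+0,+1) / 0c ⇒ BAD: Δcyc=0≠L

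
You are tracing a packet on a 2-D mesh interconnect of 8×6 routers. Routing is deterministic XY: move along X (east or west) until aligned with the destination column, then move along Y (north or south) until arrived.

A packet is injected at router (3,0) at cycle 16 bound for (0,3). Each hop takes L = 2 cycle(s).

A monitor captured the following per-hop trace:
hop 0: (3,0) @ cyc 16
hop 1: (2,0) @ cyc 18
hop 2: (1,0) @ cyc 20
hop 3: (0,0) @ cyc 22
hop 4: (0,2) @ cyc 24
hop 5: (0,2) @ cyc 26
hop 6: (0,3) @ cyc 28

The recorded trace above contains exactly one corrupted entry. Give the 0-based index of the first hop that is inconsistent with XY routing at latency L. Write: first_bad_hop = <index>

first_bad_hop = 4

  1: Δx=-1 Δy=+0 Δt=2 [ok]
  2: Δx=-1 Δy=+0 Δt=2 [ok]
  3: Δx=-1 Δy=+0 Δt=2 [ok]
  4: Δx=+0 Δy=+2 Δt=2 [BAD: non-unit step]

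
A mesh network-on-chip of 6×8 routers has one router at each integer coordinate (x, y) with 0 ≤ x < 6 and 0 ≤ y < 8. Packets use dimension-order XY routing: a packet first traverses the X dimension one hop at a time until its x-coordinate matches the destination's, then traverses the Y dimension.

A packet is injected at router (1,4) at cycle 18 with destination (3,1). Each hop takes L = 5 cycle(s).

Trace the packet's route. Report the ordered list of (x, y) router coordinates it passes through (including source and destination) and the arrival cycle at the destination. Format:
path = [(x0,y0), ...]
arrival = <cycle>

t=18: at (1,4)
t=23: at (2,4) after E
t=28: at (3,4) after E
t=33: at (3,3) after S
t=38: at (3,2) after S
t=43: at (3,1) after S

path = [(1,4), (2,4), (3,4), (3,3), (3,2), (3,1)]
arrival = 43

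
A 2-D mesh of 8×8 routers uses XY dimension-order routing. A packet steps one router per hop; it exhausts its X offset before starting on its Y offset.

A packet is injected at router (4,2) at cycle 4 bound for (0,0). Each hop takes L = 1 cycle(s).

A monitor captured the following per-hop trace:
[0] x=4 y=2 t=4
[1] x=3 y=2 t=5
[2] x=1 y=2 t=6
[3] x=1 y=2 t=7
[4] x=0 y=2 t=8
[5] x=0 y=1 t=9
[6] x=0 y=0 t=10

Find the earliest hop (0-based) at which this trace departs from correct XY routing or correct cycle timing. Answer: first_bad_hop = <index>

first_bad_hop = 2

hop 1: step (-1,+0), +1 cyc — ok
hop 2: step (-2,+0), +1 cyc — BAD: non-unit step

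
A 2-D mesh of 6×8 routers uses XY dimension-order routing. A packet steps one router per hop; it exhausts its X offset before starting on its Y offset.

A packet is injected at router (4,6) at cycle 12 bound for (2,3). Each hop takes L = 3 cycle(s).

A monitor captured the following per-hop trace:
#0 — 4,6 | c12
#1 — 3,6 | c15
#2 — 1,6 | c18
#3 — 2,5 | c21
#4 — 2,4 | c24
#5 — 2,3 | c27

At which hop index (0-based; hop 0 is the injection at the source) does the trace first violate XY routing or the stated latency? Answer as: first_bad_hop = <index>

first_bad_hop = 2

check 1→ d=(-1,0) cyc+3: ok
check 2→ d=(-2,0) cyc+3: BAD: non-unit step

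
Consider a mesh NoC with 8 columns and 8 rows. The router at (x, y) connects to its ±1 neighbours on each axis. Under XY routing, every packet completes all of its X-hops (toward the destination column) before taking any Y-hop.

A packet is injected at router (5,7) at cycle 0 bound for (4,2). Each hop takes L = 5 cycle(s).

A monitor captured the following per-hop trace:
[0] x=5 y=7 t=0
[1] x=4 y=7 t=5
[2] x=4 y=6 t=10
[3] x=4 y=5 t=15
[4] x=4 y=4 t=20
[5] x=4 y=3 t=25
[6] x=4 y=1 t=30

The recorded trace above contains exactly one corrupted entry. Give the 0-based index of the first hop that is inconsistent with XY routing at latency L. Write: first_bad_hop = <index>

check 1→ d=(-1,0) cyc+5: ok
check 2→ d=(0,-1) cyc+5: ok
check 3→ d=(0,-1) cyc+5: ok
check 4→ d=(0,-1) cyc+5: ok
check 5→ d=(0,-1) cyc+5: ok
check 6→ d=(0,-2) cyc+5: BAD: non-unit step

first_bad_hop = 6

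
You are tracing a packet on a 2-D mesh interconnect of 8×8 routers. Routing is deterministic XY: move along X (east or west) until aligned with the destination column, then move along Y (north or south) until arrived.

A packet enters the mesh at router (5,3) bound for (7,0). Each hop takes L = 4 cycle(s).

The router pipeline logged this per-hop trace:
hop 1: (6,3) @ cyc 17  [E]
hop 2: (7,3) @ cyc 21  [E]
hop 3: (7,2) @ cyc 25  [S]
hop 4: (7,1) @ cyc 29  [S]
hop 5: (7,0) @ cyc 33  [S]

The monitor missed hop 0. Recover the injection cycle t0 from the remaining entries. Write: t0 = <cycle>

The first recorded entry is hop 1 at cycle 17.
Therefore t0 = 17 − L = 13.

t0 = 13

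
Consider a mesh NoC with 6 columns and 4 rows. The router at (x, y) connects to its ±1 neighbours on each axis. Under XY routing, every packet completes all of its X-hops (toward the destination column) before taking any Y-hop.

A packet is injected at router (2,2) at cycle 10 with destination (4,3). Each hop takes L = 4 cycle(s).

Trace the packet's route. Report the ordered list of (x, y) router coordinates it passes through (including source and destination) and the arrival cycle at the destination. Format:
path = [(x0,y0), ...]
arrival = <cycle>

  0. router=(2,2) cycle=10 (inject)
  1. router=(3,2) cycle=14 dir=E
  2. router=(4,2) cycle=18 dir=E
  3. router=(4,3) cycle=22 dir=N

path = [(2,2), (3,2), (4,2), (4,3)]
arrival = 22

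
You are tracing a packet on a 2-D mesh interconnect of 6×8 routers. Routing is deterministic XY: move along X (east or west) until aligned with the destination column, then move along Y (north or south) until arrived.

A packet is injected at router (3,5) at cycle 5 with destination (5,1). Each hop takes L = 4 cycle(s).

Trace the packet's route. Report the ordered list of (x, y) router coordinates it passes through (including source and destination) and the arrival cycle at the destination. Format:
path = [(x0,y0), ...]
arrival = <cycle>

src (3,5)  cyc=5
E→(4,5)  cyc=9
E→(5,5)  cyc=13
S→(5,4)  cyc=17
S→(5,3)  cyc=21
S→(5,2)  cyc=25
S→(5,1)  cyc=29

path = [(3,5), (4,5), (5,5), (5,4), (5,3), (5,2), (5,1)]
arrival = 29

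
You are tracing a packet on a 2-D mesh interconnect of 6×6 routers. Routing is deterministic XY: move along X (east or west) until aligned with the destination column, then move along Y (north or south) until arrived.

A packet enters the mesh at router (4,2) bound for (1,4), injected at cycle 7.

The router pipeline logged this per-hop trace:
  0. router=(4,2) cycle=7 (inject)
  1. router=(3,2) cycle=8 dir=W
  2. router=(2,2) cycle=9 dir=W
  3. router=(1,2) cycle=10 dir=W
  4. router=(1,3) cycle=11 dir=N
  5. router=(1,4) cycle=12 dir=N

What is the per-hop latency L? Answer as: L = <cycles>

cyc[1] − cyc[0] = 8 − 7 = 1.
That increment is L by definition: L = 1.

L = 1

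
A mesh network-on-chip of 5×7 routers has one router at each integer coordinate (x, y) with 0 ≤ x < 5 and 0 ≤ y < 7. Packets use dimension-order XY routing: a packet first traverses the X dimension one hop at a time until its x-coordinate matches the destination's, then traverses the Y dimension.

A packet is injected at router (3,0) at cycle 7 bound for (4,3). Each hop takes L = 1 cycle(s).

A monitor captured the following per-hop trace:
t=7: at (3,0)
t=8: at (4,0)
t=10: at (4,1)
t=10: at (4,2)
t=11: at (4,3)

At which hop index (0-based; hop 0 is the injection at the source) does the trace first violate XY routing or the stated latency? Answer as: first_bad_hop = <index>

first_bad_hop = 2

  1: Δx=+1 Δy=+0 Δt=1 [ok]
  2: Δx=+0 Δy=+1 Δt=2 [BAD: Δcyc=2≠L]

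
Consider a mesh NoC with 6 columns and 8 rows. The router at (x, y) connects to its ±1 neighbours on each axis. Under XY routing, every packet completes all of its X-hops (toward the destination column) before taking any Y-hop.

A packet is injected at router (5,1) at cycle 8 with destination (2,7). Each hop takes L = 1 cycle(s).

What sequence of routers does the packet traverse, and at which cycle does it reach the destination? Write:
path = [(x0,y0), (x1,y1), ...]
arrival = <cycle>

  0. router=(5,1) cycle=8 (inject)
  1. router=(4,1) cycle=9 dir=W
  2. router=(3,1) cycle=10 dir=W
  3. router=(2,1) cycle=11 dir=W
  4. router=(2,2) cycle=12 dir=N
  5. router=(2,3) cycle=13 dir=N
  6. router=(2,4) cycle=14 dir=N
  7. router=(2,5) cycle=15 dir=N
  8. router=(2,6) cycle=16 dir=N
  9. router=(2,7) cycle=17 dir=N

path = [(5,1), (4,1), (3,1), (2,1), (2,2), (2,3), (2,4), (2,5), (2,6), (2,7)]
arrival = 17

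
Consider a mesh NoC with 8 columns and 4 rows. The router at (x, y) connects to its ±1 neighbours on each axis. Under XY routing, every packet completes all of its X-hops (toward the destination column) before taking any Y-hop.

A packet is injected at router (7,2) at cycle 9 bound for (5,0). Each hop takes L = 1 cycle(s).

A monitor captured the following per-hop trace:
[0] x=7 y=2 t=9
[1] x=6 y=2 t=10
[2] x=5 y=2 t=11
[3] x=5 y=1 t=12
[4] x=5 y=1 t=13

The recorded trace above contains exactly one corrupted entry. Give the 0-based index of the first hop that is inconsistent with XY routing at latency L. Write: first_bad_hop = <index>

[1] (-1,+0) / 1c ⇒ ok
[2] (-1,+0) / 1c ⇒ ok
[3] (+0,-1) / 1c ⇒ ok
[4] (+0,+0) / 1c ⇒ BAD: non-unit step

first_bad_hop = 4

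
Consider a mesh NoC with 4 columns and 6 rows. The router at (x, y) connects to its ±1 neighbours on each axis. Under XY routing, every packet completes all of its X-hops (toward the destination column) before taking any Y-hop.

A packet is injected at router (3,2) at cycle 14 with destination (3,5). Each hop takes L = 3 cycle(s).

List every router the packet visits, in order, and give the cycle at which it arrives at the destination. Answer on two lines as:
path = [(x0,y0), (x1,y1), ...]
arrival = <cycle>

  0. router=(3,2) cycle=14 (inject)
  1. router=(3,3) cycle=17 dir=N
  2. router=(3,4) cycle=20 dir=N
  3. router=(3,5) cycle=23 dir=N

path = [(3,2), (3,3), (3,4), (3,5)]
arrival = 23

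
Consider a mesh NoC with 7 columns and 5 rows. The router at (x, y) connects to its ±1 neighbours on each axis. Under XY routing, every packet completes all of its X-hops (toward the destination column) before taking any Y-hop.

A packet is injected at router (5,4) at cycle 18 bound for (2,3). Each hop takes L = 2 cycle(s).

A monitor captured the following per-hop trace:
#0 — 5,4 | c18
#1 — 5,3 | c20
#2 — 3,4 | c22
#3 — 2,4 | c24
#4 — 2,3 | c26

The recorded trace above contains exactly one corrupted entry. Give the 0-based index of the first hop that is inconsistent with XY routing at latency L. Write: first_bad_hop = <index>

first_bad_hop = 1

hop 1: step (+0,-1), +2 cyc — BAD: Y-move but x=5≠2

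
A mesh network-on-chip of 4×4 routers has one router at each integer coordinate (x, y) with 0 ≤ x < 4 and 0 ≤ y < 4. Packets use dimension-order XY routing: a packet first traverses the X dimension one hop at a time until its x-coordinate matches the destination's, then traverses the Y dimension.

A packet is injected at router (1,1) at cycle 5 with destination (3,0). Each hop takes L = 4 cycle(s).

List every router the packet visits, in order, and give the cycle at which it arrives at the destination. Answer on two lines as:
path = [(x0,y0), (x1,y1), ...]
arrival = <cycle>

src (1,1)  cyc=5
E→(2,1)  cyc=9
E→(3,1)  cyc=13
S→(3,0)  cyc=17

path = [(1,1), (2,1), (3,1), (3,0)]
arrival = 17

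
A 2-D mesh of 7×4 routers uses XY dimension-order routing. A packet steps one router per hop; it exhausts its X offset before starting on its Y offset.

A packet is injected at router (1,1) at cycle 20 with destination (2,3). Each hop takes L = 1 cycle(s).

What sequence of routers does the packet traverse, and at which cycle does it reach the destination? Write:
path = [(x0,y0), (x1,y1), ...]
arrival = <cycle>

t=20: at (1,1)
t=21: at (2,1) after E
t=22: at (2,2) after N
t=23: at (2,3) after N

path = [(1,1), (2,1), (2,2), (2,3)]
arrival = 23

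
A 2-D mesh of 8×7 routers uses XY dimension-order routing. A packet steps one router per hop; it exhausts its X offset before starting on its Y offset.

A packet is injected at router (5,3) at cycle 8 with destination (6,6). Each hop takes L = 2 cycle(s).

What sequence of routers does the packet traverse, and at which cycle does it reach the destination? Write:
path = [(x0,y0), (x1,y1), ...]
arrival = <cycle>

path = [(5,3), (6,3), (6,4), (6,5), (6,6)]
arrival = 16

hop 0: (5,3) @ cyc 8
hop 1: (6,3) @ cyc 10  [E]
hop 2: (6,4) @ cyc 12  [N]
hop 3: (6,5) @ cyc 14  [N]
hop 4: (6,6) @ cyc 16  [N]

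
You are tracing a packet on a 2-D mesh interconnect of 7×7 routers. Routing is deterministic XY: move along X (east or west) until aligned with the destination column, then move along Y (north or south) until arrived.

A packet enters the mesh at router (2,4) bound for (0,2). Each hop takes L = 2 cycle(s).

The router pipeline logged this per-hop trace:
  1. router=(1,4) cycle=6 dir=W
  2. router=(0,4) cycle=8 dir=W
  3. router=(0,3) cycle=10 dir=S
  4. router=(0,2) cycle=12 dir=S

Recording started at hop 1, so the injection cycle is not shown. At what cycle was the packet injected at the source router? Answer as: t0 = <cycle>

At hop 1 the cycle is 6; in general cyc_k = t0 + kL.
Subtract one hop: t0 = 6 − 2 = 4.

t0 = 4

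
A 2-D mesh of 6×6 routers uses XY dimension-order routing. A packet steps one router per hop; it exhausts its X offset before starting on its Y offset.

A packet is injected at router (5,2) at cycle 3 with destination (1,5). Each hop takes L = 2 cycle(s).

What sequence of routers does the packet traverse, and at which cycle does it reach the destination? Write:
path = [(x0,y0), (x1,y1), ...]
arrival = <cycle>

hop 0: (5,2) @ cyc 3
hop 1: (4,2) @ cyc 5  [W]
hop 2: (3,2) @ cyc 7  [W]
hop 3: (2,2) @ cyc 9  [W]
hop 4: (1,2) @ cyc 11  [W]
hop 5: (1,3) @ cyc 13  [N]
hop 6: (1,4) @ cyc 15  [N]
hop 7: (1,5) @ cyc 17  [N]

path = [(5,2), (4,2), (3,2), (2,2), (1,2), (1,3), (1,4), (1,5)]
arrival = 17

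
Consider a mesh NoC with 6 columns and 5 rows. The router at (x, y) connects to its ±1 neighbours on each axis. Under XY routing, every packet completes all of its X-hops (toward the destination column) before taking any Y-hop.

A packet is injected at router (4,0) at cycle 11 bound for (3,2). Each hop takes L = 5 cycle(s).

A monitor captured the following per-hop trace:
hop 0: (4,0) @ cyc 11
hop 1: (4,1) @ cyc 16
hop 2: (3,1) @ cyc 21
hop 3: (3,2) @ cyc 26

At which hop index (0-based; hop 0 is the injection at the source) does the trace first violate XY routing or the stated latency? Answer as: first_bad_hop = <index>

[1] (+0,+1) / 5c ⇒ BAD: Y-move but x=4≠3

first_bad_hop = 1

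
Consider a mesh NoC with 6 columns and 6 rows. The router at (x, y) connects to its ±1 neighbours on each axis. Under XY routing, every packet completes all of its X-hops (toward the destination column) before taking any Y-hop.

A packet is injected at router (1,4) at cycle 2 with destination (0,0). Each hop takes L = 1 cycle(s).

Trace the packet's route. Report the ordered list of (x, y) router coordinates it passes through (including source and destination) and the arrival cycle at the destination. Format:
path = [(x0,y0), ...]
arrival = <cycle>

path = [(1,4), (0,4), (0,3), (0,2), (0,1), (0,0)]
arrival = 7

hop 0: (1,4) @ cyc 2
hop 1: (0,4) @ cyc 3  [W]
hop 2: (0,3) @ cyc 4  [S]
hop 3: (0,2) @ cyc 5  [S]
hop 4: (0,1) @ cyc 6  [S]
hop 5: (0,0) @ cyc 7  [S]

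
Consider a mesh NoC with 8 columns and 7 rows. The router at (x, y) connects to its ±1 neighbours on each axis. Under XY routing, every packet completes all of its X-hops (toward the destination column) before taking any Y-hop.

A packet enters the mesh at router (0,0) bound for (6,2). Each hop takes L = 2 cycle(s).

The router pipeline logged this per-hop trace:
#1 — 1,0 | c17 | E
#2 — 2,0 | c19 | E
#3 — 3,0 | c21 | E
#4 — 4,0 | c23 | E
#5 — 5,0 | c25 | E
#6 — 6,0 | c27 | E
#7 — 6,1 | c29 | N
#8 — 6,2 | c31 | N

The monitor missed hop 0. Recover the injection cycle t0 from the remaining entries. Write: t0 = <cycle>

t0 = 15

cyc[1] = 17 and cyc[k] = t0 + k·L for every k.
t0 = cyc[1] − L = 17 − 2 = 15.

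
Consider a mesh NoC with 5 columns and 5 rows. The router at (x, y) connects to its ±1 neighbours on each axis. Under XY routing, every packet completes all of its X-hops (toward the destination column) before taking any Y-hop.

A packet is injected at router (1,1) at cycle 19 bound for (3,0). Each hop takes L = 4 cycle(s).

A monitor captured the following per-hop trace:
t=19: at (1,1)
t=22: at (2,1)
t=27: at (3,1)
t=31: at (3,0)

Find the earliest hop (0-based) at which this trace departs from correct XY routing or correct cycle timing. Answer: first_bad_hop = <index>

first_bad_hop = 1

check 1→ d=(1,0) cyc+3: BAD: Δcyc=3≠L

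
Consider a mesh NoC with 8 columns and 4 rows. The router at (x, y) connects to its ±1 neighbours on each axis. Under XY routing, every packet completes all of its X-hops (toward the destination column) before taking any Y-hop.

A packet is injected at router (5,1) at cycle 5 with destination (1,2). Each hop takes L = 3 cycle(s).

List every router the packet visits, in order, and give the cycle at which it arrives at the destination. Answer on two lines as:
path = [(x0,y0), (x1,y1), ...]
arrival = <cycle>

#0 — 5,1 | c5
#1 — 4,1 | c8 | W
#2 — 3,1 | c11 | W
#3 — 2,1 | c14 | W
#4 — 1,1 | c17 | W
#5 — 1,2 | c20 | N

path = [(5,1), (4,1), (3,1), (2,1), (1,1), (1,2)]
arrival = 20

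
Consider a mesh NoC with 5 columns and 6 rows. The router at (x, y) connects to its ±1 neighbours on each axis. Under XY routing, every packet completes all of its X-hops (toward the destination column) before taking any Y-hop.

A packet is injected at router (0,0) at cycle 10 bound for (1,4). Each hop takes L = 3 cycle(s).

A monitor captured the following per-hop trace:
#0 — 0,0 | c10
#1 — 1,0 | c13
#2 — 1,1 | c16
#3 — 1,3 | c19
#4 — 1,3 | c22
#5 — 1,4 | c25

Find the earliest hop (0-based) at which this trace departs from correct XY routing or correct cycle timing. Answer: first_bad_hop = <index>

first_bad_hop = 3

  1: Δx=+1 Δy=+0 Δt=3 [ok]
  2: Δx=+0 Δy=+1 Δt=3 [ok]
  3: Δx=+0 Δy=+2 Δt=3 [BAD: non-unit step]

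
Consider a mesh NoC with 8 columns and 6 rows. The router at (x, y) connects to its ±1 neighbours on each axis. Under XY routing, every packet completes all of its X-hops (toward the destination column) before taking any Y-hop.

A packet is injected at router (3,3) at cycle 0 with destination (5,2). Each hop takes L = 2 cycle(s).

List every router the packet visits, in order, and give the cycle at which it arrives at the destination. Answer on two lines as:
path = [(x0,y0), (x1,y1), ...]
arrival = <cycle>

t=0: at (3,3)
t=2: at (4,3) after E
t=4: at (5,3) after E
t=6: at (5,2) after S

path = [(3,3), (4,3), (5,3), (5,2)]
arrival = 6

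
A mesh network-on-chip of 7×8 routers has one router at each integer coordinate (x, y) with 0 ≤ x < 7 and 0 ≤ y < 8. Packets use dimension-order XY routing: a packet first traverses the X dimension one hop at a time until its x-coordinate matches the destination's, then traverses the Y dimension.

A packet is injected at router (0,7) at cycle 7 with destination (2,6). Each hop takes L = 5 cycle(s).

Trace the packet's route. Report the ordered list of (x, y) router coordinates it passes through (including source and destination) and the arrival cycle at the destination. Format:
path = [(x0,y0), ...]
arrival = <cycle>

#0 — 0,7 | c7
#1 — 1,7 | c12 | E
#2 — 2,7 | c17 | E
#3 — 2,6 | c22 | S

path = [(0,7), (1,7), (2,7), (2,6)]
arrival = 22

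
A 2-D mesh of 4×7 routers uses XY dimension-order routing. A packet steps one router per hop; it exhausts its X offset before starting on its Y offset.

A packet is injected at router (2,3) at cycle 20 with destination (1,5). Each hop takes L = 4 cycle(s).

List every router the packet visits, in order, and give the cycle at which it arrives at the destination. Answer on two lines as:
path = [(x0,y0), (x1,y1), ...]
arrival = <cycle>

#0 — 2,3 | c20
#1 — 1,3 | c24 | W
#2 — 1,4 | c28 | N
#3 — 1,5 | c32 | N

path = [(2,3), (1,3), (1,4), (1,5)]
arrival = 32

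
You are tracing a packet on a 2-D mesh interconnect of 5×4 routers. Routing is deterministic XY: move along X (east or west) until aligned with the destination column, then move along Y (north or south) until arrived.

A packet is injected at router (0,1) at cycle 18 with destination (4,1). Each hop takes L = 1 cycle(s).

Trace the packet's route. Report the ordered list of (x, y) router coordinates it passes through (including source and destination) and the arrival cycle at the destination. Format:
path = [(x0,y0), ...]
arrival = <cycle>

path = [(0,1), (1,1), (2,1), (3,1), (4,1)]
arrival = 22

t=18: at (0,1)
t=19: at (1,1) after E
t=20: at (2,1) after E
t=21: at (3,1) after E
t=22: at (4,1) after E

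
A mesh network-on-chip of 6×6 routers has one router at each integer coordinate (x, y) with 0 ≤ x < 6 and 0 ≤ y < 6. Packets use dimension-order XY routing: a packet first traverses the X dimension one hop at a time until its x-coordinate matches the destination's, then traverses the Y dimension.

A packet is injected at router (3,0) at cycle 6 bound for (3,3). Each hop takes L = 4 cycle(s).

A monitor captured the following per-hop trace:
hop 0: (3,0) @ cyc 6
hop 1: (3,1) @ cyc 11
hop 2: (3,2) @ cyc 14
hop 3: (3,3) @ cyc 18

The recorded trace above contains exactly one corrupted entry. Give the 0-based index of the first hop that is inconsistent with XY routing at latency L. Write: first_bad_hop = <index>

first_bad_hop = 1

check 1→ d=(0,1) cyc+5: BAD: Δcyc=5≠L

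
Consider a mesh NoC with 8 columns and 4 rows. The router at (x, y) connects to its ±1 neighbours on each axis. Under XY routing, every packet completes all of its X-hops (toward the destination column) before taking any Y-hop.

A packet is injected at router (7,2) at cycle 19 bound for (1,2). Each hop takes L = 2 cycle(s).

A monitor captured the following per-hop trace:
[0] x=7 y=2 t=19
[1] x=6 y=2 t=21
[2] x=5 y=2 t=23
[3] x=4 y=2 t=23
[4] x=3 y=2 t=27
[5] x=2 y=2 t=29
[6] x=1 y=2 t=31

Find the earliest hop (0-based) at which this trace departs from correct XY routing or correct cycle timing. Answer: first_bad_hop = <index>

first_bad_hop = 3

  1: Δx=-1 Δy=+0 Δt=2 [ok]
  2: Δx=-1 Δy=+0 Δt=2 [ok]
  3: Δx=-1 Δy=+0 Δt=0 [BAD: Δcyc=0≠L]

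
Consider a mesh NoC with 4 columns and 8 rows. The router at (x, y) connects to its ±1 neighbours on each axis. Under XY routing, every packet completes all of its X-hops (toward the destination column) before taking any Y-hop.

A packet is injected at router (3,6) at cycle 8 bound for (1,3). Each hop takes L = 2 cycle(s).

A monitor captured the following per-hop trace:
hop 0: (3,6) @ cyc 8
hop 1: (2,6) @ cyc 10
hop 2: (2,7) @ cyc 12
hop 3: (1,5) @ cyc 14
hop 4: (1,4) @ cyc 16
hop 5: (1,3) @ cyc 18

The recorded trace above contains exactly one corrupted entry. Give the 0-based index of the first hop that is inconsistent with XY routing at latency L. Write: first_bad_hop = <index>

first_bad_hop = 2

hop 1: step (-1,+0), +2 cyc — ok
hop 2: step (+0,+1), +2 cyc — BAD: Y-move but x=2≠1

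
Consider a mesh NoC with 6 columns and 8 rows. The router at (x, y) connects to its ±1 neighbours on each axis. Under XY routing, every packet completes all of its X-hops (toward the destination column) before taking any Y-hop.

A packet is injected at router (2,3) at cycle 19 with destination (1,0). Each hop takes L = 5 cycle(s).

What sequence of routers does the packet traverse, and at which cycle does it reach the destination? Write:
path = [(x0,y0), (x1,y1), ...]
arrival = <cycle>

path = [(2,3), (1,3), (1,2), (1,1), (1,0)]
arrival = 39

hop 0: (2,3) @ cyc 19
hop 1: (1,3) @ cyc 24  [W]
hop 2: (1,2) @ cyc 29  [S]
hop 3: (1,1) @ cyc 34  [S]
hop 4: (1,0) @ cyc 39  [S]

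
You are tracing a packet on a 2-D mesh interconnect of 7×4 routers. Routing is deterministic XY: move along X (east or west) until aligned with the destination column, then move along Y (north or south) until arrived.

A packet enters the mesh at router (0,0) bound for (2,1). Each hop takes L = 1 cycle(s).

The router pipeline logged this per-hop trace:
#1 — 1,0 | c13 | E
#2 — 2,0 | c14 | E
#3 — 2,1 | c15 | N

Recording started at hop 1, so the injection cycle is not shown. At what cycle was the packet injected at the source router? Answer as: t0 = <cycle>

t0 = 12

Hop 1 reached at cycle 13; hop k is at t0 + k·L.
So t0 = 13 − 1·1 = 12.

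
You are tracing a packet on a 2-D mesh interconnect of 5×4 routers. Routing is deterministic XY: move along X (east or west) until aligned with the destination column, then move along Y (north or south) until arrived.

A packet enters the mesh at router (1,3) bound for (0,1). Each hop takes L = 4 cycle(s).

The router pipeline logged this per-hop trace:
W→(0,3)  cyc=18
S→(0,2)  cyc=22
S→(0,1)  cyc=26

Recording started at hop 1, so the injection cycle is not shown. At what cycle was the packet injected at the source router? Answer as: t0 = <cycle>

cyc[1] = 18 and cyc[k] = t0 + k·L for every k.
t0 = cyc[1] − L = 18 − 4 = 14.

t0 = 14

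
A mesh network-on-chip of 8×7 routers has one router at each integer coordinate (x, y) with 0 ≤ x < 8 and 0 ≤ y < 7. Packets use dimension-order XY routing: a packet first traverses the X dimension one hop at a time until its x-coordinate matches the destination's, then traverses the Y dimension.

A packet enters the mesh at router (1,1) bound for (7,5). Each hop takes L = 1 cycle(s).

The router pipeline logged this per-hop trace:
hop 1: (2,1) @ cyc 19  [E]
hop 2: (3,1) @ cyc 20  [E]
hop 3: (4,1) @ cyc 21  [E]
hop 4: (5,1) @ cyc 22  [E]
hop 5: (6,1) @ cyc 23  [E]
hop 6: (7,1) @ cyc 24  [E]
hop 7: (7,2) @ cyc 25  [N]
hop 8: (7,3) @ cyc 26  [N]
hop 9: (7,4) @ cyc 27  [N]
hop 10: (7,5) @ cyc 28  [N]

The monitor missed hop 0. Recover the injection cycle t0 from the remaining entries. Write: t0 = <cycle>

t0 = 18

The first recorded entry is hop 1 at cycle 19.
Therefore t0 = 19 − L = 18.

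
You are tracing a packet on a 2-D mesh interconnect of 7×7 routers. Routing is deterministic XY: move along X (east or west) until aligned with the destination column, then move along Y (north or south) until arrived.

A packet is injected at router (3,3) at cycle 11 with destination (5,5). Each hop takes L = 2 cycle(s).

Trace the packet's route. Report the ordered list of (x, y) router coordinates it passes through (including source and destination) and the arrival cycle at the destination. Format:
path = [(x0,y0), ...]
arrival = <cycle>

path = [(3,3), (4,3), (5,3), (5,4), (5,5)]
arrival = 19

  0. router=(3,3) cycle=11 (inject)
  1. router=(4,3) cycle=13 dir=E
  2. router=(5,3) cycle=15 dir=E
  3. router=(5,4) cycle=17 dir=N
  4. router=(5,5) cycle=19 dir=N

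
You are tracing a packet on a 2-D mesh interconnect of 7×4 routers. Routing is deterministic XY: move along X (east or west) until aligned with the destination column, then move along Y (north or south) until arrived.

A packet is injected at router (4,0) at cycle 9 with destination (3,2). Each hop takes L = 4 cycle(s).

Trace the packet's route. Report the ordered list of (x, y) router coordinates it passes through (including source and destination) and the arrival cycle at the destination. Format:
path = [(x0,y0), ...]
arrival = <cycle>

path = [(4,0), (3,0), (3,1), (3,2)]
arrival = 21

[0] x=4 y=0 t=9
[1] x=3 y=0 t=13 →W
[2] x=3 y=1 t=17 →N
[3] x=3 y=2 t=21 →N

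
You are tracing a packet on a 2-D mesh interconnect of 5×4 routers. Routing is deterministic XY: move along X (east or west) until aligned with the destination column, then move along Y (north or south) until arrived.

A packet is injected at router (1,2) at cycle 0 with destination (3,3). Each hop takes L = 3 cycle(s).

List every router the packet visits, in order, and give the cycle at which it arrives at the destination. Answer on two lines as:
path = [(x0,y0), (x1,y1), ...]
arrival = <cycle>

hop 0: (1,2) @ cyc 0
hop 1: (2,2) @ cyc 3  [E]
hop 2: (3,2) @ cyc 6  [E]
hop 3: (3,3) @ cyc 9  [N]

path = [(1,2), (2,2), (3,2), (3,3)]
arrival = 9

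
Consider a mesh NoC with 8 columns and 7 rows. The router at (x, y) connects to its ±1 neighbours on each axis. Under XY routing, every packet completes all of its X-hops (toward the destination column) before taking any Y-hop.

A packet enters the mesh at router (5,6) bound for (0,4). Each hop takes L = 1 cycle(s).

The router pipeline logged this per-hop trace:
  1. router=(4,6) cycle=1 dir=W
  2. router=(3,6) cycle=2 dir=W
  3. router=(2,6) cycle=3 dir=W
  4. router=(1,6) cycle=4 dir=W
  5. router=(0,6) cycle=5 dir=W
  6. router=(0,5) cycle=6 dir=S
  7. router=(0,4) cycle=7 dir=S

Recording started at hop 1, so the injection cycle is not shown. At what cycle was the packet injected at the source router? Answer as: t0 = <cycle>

At hop 1 the cycle is 1; in general cyc_k = t0 + kL.
So t0 = 1 − 1·1 = 0.

t0 = 0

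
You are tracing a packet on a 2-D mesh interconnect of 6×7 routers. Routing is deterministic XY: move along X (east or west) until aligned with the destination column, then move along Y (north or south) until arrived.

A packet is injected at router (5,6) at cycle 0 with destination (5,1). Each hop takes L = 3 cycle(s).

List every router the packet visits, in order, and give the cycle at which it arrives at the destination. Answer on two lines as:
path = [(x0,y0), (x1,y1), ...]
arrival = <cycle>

path = [(5,6), (5,5), (5,4), (5,3), (5,2), (5,1)]
arrival = 15

src (5,6)  cyc=0
S→(5,5)  cyc=3
S→(5,4)  cyc=6
S→(5,3)  cyc=9
S→(5,2)  cyc=12
S→(5,1)  cyc=15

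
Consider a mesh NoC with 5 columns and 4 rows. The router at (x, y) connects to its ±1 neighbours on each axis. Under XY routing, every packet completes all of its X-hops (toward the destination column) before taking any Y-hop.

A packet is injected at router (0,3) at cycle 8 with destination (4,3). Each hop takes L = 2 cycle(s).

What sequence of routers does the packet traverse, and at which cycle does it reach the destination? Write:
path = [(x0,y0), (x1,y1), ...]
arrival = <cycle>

#0 — 0,3 | c8
#1 — 1,3 | c10 | E
#2 — 2,3 | c12 | E
#3 — 3,3 | c14 | E
#4 — 4,3 | c16 | E

path = [(0,3), (1,3), (2,3), (3,3), (4,3)]
arrival = 16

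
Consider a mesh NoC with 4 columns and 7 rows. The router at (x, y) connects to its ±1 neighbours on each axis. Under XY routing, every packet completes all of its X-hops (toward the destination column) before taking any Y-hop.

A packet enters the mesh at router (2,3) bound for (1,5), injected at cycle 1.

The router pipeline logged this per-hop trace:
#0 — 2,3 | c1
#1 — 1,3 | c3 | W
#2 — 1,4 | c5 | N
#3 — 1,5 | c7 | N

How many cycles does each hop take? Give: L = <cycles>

L = 2

From hop 0 (1) to hop 1 (3): +2 cycles.
Per-hop latency L = Δcyc = 2.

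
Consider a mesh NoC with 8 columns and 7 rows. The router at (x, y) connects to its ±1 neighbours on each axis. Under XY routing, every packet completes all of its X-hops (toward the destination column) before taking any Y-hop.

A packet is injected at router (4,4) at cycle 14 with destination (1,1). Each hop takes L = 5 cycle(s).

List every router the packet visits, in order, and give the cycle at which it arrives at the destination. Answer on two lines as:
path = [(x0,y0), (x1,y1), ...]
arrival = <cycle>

path = [(4,4), (3,4), (2,4), (1,4), (1,3), (1,2), (1,1)]
arrival = 44

t=14: at (4,4)
t=19: at (3,4) after W
t=24: at (2,4) after W
t=29: at (1,4) after W
t=34: at (1,3) after S
t=39: at (1,2) after S
t=44: at (1,1) after S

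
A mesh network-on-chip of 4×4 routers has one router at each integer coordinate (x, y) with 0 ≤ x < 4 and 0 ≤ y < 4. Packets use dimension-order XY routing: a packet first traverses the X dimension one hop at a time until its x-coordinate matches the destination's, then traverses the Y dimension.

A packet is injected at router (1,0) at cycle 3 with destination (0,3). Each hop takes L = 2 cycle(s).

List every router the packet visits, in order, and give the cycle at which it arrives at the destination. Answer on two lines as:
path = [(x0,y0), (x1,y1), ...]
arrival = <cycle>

path = [(1,0), (0,0), (0,1), (0,2), (0,3)]
arrival = 11

[0] x=1 y=0 t=3
[1] x=0 y=0 t=5 →W
[2] x=0 y=1 t=7 →N
[3] x=0 y=2 t=9 →N
[4] x=0 y=3 t=11 →N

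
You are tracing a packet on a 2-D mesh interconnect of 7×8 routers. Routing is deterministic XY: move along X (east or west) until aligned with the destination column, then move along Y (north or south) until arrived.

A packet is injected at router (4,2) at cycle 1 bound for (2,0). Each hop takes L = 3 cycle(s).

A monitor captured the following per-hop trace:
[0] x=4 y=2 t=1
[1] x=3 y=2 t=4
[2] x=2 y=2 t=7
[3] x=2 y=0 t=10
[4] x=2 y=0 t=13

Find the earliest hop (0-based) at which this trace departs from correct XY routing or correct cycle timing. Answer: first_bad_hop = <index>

first_bad_hop = 3

hop 1: step (-1,+0), +3 cyc — ok
hop 2: step (-1,+0), +3 cyc — ok
hop 3: step (+0,-2), +3 cyc — BAD: non-unit step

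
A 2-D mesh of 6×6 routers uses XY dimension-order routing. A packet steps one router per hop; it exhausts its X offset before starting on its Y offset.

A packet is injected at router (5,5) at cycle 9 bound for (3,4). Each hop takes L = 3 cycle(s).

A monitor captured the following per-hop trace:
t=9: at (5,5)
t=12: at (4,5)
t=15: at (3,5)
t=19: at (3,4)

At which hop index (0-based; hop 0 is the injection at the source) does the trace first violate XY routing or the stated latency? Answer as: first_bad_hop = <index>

first_bad_hop = 3

hop 1: step (-1,+0), +3 cyc — ok
hop 2: step (-1,+0), +3 cyc — ok
hop 3: step (+0,-1), +4 cyc — BAD: Δcyc=4≠L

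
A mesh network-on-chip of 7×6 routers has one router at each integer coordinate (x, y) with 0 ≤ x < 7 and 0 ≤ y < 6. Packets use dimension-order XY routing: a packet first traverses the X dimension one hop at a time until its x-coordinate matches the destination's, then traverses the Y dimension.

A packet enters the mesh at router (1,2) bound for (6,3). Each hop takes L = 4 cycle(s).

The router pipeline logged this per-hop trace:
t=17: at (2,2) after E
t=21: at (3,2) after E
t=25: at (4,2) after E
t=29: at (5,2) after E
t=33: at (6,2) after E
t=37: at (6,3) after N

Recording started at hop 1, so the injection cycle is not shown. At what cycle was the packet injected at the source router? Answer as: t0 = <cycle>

t0 = 13

The first recorded entry is hop 1 at cycle 17.
Subtract one hop: t0 = 17 − 4 = 13.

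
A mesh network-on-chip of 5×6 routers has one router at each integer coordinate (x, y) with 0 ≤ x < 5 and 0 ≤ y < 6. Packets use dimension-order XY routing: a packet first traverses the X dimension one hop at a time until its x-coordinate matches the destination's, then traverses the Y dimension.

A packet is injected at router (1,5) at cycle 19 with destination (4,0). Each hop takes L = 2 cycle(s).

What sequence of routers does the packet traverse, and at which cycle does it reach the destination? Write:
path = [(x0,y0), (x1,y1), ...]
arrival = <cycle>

hop 0: (1,5) @ cyc 19
hop 1: (2,5) @ cyc 21  [E]
hop 2: (3,5) @ cyc 23  [E]
hop 3: (4,5) @ cyc 25  [E]
hop 4: (4,4) @ cyc 27  [S]
hop 5: (4,3) @ cyc 29  [S]
hop 6: (4,2) @ cyc 31  [S]
hop 7: (4,1) @ cyc 33  [S]
hop 8: (4,0) @ cyc 35  [S]

path = [(1,5), (2,5), (3,5), (4,5), (4,4), (4,3), (4,2), (4,1), (4,0)]
arrival = 35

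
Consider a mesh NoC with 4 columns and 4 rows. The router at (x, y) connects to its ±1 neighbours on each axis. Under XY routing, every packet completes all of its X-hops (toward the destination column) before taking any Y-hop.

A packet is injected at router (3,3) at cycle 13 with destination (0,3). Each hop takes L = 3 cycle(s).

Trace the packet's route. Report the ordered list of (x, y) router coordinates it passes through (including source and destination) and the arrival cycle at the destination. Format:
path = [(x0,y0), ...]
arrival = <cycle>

path = [(3,3), (2,3), (1,3), (0,3)]
arrival = 22

src (3,3)  cyc=13
W→(2,3)  cyc=16
W→(1,3)  cyc=19
W→(0,3)  cyc=22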